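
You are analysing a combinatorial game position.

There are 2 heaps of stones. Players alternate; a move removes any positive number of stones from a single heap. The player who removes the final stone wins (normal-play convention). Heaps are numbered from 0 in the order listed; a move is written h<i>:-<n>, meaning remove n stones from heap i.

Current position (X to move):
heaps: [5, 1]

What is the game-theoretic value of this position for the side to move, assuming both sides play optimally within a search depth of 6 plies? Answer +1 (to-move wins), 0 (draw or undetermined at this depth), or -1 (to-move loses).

p1 X@[(5,1)]: h0:-1[(4,1)]-1 h0:-2[(3,1)]-1 h0:-3[(2,1)]-1 h0:-4[(1,1)]+1* h0:-5[(0,1)]-1 h1:-1[(5,0)]-1
p2 O@[(1,1)]: h0:-1[(0,1)]-1* h1:-1[(1,0)]-1
p3 X@[(0,1)]: h1:-1[(0,0)]+1*
p4 O@[(0,0)] terminal -1; root [(5,1)] d6

value((5,1), X) = +1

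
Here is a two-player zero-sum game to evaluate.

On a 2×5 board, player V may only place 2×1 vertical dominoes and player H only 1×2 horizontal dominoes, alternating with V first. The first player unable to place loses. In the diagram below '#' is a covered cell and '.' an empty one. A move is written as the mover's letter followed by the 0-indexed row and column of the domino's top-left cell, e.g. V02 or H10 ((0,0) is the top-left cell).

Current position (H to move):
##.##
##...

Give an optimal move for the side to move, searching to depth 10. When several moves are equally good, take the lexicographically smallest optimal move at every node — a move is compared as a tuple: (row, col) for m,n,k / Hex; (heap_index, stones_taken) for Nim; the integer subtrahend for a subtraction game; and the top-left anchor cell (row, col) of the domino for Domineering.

p1 H@[##.##/##...]: H12[##.##/####.]+1* H13[##.##/##.##]-1
p2 V@[##.##/####.] terminal -1; root [##.##/##...] d10

H's best at [##.##/##...]: H12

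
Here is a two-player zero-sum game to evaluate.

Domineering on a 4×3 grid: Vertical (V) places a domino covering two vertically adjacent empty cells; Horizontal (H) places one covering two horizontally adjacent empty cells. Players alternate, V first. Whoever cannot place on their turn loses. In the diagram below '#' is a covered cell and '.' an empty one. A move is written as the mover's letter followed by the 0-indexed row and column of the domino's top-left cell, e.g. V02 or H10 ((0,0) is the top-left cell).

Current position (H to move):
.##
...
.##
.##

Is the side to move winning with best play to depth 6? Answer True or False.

H winning at [.##/.../.##/.##]: False

ply 1, H at .##/.../.##/.## | H10=-1→.##/##./.##/.##*; H11=-1→.##/.##/.##/.##
ply 2, V at .##/##./.##/.## | V20=+1→.##/##./###/###*
ply 3: .##/##./###/### is terminal -1 (H); from .##/.../.##/.## depth 6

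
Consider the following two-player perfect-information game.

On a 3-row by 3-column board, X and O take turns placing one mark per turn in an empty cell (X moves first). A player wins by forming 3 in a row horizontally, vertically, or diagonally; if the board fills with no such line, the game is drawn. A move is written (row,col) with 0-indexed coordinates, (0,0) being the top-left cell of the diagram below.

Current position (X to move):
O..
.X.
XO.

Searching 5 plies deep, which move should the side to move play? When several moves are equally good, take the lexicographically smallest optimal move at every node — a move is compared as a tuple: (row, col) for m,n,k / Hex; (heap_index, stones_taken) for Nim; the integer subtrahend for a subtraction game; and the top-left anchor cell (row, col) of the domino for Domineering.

X's best at [O../.X./XO.]: (0,2)

[O../.X./XO.] X move#1: (0,1):+0/OX./.X./XO., (0,2):+1/O.X/.X./XO.*, (1,0):+1/O../XX./XO., (1,2):+1/O../.XX/XO., (2,2):+0/O../.X./XOX
[O.X/.X./XO.] end (terminal -1, O#2); searched O../.X./XO. to 5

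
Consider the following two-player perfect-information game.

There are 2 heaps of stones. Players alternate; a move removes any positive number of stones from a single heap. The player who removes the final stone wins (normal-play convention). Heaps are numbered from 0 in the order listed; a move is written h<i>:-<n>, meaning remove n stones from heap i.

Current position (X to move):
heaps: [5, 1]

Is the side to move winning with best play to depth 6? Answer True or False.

ply 1, X at (5,1) | h0:-1=-1→(4,1); h0:-2=-1→(3,1); h0:-3=-1→(2,1); h0:-4=+1→(1,1)*; h0:-5=-1→(0,1); h1:-1=-1→(5,0)
ply 2, O at (1,1) | h0:-1=-1→(0,1)*; h1:-1=-1→(1,0)
ply 3, X at (0,1) | h1:-1=+1→(0,0)*
ply 4: (0,0) is terminal -1 (O); from (5,1) depth 6

X winning at [(5,1)]: True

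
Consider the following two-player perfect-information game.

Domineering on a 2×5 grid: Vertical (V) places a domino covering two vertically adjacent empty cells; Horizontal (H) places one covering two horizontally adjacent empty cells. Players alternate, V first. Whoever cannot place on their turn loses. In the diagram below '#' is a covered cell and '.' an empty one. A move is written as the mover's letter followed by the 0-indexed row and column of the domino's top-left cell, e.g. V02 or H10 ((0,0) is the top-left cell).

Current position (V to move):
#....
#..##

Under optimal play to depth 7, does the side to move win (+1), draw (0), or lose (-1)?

[#..../#..##] V move#1: V01:-1/##.../##.##, V02:+1/#.#../#.###*
[#.#../#.###] H move#2: H03:-1/#.###/#.###*
[#.###/#.###] V move#3: V01:+1/#####/#####*
[#####/#####] end (terminal -1, H#4); searched #..../#..## to 7

value(#..../#..##, V) = +1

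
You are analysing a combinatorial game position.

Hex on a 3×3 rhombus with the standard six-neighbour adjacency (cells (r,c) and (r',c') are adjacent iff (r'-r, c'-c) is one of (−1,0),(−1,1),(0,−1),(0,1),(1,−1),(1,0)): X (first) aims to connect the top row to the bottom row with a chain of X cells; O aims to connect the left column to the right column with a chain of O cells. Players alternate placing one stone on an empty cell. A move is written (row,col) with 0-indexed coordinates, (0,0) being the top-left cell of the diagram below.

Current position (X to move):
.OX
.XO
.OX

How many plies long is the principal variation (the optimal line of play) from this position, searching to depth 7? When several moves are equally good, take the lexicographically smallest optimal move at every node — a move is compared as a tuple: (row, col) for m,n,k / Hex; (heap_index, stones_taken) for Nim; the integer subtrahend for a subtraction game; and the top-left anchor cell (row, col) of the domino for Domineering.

PV length from [.OX/.XO/.OX]: 1 ply

[.OX/.XO/.OX] X move#1: (0,0):-1/XOX/.XO/.OX, (1,0):-1/.OX/XXO/.OX, (2,0):+1/.OX/.XO/XOX*
[.OX/.XO/XOX] end (terminal -1, O#2); searched .OX/.XO/.OX to 7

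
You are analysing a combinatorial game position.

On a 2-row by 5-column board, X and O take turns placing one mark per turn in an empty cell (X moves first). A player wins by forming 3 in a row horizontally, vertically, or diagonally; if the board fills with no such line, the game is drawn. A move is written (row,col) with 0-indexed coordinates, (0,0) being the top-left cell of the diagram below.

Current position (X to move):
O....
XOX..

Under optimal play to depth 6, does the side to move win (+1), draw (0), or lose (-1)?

p1 X@[O..../XOX..]: (0,1)[OX.../XOX..]+0* (0,2)[O.X../XOX..]+0 (0,3)[O..X./XOX..]+0 (0,4)[O...X/XOX..]+0 (1,3)[O..../XOXX.]+0 (1,4)[O..../XOX.X]+0
p2 O@[OX.../XOX..]: (0,2)[OXO../XOX..]+0* (0,3)[OX.O./XOX..]+0 (0,4)[OX..O/XOX..]+0 (1,3)[OX.../XOXO.]+0 (1,4)[OX.../XOX.O]+0
p3 X@[OXO../XOX..]: (0,3)[OXOX./XOX..]+0* (0,4)[OXO.X/XOX..]+0 (1,3)[OXO../XOXX.]+0 (1,4)[OXO../XOX.X]+0
p4 O@[OXOX./XOX..]: (0,4)[OXOXO/XOX..]+0* (1,3)[OXOX./XOXO.]+0 (1,4)[OXOX./XOX.O]+0
p5 X@[OXOXO/XOX..]: (1,3)[OXOXO/XOXX.]+0* (1,4)[OXOXO/XOX.X]+0
p6 O@[OXOXO/XOXX.]: (1,4)[OXOXO/XOXXO]+0*
p7 X@[OXOXO/XOXXO] terminal +0; root [O..../XOX..] d6

value(O..../XOX.., X) = 0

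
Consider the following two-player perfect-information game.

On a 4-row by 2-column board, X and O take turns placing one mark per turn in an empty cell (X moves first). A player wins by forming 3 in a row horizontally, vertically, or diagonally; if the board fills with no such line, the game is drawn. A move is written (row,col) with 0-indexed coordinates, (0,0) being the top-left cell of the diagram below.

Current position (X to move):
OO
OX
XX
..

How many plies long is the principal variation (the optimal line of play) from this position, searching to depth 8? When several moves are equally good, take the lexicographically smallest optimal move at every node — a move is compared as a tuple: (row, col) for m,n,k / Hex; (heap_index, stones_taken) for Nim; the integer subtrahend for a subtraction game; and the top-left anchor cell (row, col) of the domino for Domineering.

PV length from [OO/OX/XX/..]: 1 ply

[OO/OX/XX/..] X move#1: (3,0):+0/OO/OX/XX/X., (3,1):+1/OO/OX/XX/.X*
[OO/OX/XX/.X] end (terminal -1, O#2); searched OO/OX/XX/.. to 8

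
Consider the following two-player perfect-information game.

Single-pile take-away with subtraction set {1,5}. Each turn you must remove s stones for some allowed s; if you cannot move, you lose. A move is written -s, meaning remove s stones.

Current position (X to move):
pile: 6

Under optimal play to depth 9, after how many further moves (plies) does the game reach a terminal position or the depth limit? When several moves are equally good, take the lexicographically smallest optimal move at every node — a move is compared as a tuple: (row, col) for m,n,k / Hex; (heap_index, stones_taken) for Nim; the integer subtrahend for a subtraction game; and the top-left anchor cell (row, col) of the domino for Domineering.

[6] X move#1: -1:-1/5*, -5:-1/1
[5] O move#2: -1:+1/4*, -5:+1/0
[4] X move#3: -1:-1/3*
[3] O move#4: -1:+1/2*
[2] X move#5: -1:-1/1*
[1] O move#6: -1:+1/0*
[0] end (terminal -1, X#7); searched 6 to 9

PV length from [6]: 6 plies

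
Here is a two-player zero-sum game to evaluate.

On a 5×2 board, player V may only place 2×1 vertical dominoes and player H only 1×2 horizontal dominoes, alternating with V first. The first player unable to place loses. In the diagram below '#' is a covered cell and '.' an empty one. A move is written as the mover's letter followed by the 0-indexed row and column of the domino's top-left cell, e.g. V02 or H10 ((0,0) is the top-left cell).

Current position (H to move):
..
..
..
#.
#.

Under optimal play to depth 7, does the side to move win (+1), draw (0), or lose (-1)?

value(../../../#./#., H) = +1

ply 1, H at ../../../#./#. | H00=-1→##/../../#./#.; H10=+1→../##/../#./#.*; H20=-1→../../##/#./#.
ply 2, V at ../##/../#./#. | V21=-1→../##/.#/##/#.*; V31=-1→../##/../##/##
ply 3, H at ../##/.#/##/#. | H00=+1→##/##/.#/##/#.*
ply 4: ##/##/.#/##/#. is terminal -1 (V); from ../../../#./#. depth 7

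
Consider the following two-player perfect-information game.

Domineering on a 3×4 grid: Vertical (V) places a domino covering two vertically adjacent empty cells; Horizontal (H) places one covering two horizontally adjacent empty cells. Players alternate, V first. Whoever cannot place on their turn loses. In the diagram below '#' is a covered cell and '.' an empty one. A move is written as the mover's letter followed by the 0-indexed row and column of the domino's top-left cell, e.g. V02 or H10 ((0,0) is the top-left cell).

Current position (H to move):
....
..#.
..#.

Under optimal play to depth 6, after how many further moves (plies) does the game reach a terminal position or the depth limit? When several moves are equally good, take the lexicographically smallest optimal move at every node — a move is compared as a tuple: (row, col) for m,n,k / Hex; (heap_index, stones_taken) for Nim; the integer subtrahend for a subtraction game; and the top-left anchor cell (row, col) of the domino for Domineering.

ply 1, H at ..../..#./..#. | H00=-1→##../..#./..#.; H01=-1→.##./..#./..#.; H02=-1→..##/..#./..#.; H10=+1→..../###./..#.*; H20=-1→..../..#./###.
ply 2, V at ..../###./..#. | V03=-1→...#/####/..#.*; V13=-1→..../####/..##
ply 3, H at ...#/####/..#. | H00=+1→##.#/####/..#.*; H01=+1→.###/####/..#.; H20=+1→...#/####/###.
ply 4: ##.#/####/..#. is terminal -1 (V); from ..../..#./..#. depth 6

PV length from [..../..#./..#.]: 3 plies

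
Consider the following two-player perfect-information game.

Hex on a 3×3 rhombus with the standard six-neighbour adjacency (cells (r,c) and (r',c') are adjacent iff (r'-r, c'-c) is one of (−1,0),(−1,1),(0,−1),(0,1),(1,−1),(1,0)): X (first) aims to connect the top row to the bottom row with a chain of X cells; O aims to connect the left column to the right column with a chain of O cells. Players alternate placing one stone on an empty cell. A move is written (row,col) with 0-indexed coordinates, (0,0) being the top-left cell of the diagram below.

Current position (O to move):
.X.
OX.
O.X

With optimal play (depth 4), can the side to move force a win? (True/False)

O winning at [.X./OX./O.X]: False

ply 1, O at .X./OX./O.X | (0,0)=-1→OX./OX./O.X*; (0,2)=-1→.XO/OX./O.X; (1,2)=-1→.X./OXO/O.X; (2,1)=-1→.X./OX./OOX
ply 2, X at OX./OX./O.X | (0,2)=+1→OXX/OX./O.X*; (1,2)=+1→OX./OXX/O.X; (2,1)=+1→OX./OX./OXX
ply 3, O at OXX/OX./O.X | (1,2)=-1→OXX/OXO/O.X*; (2,1)=-1→OXX/OX./OOX
ply 4, X at OXX/OXO/O.X | (2,1)=+1→OXX/OXO/OXX*
ply 5: OXX/OXO/OXX is terminal -1 (O); from .X./OX./O.X depth 4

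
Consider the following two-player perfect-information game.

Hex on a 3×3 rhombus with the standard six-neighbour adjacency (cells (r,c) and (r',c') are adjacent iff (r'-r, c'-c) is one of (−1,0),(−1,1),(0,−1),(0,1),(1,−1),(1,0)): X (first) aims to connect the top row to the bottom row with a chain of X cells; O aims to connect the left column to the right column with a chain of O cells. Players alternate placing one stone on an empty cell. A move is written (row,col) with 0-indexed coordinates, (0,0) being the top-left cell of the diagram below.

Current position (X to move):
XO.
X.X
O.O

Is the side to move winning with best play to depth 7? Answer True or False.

X winning at [XO./X.X/O.O]: True

ply 1, X at XO./X.X/O.O | (0,2)=-1→XOX/X.X/O.O; (1,1)=-1→XO./XXX/O.O; (2,1)=+1→XO./X.X/OXO*
ply 2, O at XO./X.X/OXO | (0,2)=-1→XOO/X.X/OXO*; (1,1)=-1→XO./XOX/OXO
ply 3, X at XOO/X.X/OXO | (1,1)=+1→XOO/XXX/OXO*
ply 4: XOO/XXX/OXO is terminal -1 (O); from XO./X.X/O.O depth 7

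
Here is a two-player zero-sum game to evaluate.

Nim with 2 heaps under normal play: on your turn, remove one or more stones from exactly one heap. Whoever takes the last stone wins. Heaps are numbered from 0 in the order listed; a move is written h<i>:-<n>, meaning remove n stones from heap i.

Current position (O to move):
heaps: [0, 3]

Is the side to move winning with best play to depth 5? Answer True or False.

O winning at [(0,3)]: True

[(0,3)] O move#1: h1:-1:-1/(0,2), h1:-2:-1/(0,1), h1:-3:+1/(0,0)*
[(0,0)] end (terminal -1, X#2); searched (0,3) to 5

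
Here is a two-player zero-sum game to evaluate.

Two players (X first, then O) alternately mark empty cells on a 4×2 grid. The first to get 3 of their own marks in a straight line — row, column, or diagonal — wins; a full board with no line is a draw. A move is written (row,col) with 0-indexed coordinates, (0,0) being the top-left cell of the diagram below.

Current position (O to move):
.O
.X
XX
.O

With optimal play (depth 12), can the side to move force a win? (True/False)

O winning at [.O/.X/XX/.O]: False

[.O/.X/XX/.O] O move#1: (0,0):+0/OO/.X/XX/.O*, (1,0):+0/.O/OX/XX/.O, (3,0):+0/.O/.X/XX/OO
[OO/.X/XX/.O] X move#2: (1,0):+0/OO/XX/XX/.O*, (3,0):+0/OO/.X/XX/XO
[OO/XX/XX/.O] O move#3: (3,0):+0/OO/XX/XX/OO*
[OO/XX/XX/OO] end (terminal +0, X#4); searched .O/.X/XX/.O to 12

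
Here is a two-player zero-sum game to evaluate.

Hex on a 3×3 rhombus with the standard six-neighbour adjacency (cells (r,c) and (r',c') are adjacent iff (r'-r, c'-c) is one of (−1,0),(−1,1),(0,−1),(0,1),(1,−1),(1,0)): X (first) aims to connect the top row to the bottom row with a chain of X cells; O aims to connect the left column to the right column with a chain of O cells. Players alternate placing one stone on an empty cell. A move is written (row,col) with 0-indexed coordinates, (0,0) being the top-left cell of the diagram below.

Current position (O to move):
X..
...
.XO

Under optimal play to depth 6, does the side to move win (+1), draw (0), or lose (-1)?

value(X../.../.XO, O) = +1

[X../.../.XO] O move#1: (0,1):-1/XO./.../.XO, (0,2):-1/X.O/.../.XO, (1,0):-1/X../O../.XO, (1,1):+1/X../.O./.XO*, (1,2):-1/X../..O/.XO, (2,0):-1/X../.../OXO
[X../.O./.XO] X move#2: (0,1):-1/XX./.O./.XO*, (0,2):-1/X.X/.O./.XO, (1,0):-1/X../XO./.XO, (1,2):-1/X../.OX/.XO, (2,0):-1/X../.O./XXO
[XX./.O./.XO] O move#3: (0,2):+1/XXO/.O./.XO*, (1,0):+1/XX./OO./.XO, (1,2):+1/XX./.OO/.XO, (2,0):+1/XX./.O./OXO
[XXO/.O./.XO] X move#4: (1,0):-1/XXO/XO./.XO*, (1,2):-1/XXO/.OX/.XO, (2,0):-1/XXO/.O./XXO
[XXO/XO./.XO] O move#5: (1,2):-1/XXO/XOO/.XO, (2,0):+1/XXO/XO./OXO*
[XXO/XO./OXO] end (terminal -1, X#6); searched X../.../.XO to 6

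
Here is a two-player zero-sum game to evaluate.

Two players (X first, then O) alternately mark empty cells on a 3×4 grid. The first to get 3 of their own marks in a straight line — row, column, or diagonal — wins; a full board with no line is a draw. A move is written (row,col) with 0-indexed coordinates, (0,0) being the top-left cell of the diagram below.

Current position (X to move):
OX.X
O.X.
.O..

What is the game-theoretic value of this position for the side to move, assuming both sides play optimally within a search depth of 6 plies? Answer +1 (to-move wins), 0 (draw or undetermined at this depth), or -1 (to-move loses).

[OX.X/O.X./.O..] X move#1: (0,2):+1/OXXX/O.X./.O..*, (1,1):-1/OX.X/OXX./.O.., (1,3):-1/OX.X/O.XX/.O.., (2,0):+1/OX.X/O.X./XO.., (2,2):-1/OX.X/O.X./.OX., (2,3):+1/OX.X/O.X./.O.X
[OXXX/O.X./.O..] end (terminal -1, O#2); searched OX.X/O.X./.O.. to 6

value(OX.X/O.X./.O.., X) = +1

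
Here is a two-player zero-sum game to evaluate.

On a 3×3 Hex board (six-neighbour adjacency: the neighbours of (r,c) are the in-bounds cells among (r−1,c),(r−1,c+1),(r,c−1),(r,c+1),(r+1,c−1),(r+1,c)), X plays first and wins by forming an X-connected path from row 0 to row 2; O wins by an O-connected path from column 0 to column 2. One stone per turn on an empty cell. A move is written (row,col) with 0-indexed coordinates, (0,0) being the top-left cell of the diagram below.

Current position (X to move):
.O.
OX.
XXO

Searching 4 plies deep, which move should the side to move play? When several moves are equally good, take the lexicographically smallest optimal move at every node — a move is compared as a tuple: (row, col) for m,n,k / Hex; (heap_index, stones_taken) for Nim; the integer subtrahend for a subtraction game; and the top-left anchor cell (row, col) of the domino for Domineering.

X's best at [.O./OX./XXO]: (0,2)

[.O./OX./XXO] X move#1: (0,0):-1/XO./OX./XXO, (0,2):+1/.OX/OX./XXO*, (1,2):-1/.O./OXX/XXO
[.OX/OX./XXO] end (terminal -1, O#2); searched .O./OX./XXO to 4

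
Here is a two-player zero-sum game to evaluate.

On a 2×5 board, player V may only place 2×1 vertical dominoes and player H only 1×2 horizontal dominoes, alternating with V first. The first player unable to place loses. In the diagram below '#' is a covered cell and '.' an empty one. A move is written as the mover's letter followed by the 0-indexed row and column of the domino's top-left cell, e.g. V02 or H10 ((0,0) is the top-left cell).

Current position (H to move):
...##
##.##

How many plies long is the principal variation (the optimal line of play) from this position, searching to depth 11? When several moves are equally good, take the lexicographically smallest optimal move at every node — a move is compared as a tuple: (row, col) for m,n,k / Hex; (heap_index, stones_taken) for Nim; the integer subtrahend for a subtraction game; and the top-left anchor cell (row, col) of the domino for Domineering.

p1 H@[...##/##.##]: H00[##.##/##.##]-1 H01[.####/##.##]+1*
p2 V@[.####/##.##] terminal -1; root [...##/##.##] d11

PV length from [...##/##.##]: 1 ply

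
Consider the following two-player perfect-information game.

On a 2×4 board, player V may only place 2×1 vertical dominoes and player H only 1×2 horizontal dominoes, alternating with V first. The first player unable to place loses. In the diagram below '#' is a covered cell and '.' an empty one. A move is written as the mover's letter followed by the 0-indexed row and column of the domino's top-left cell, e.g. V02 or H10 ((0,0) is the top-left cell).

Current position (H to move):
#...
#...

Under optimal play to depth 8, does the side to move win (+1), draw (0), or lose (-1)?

[#.../#...] H move#1: H01:+1/###./#...*, H02:+1/#.##/#..., H11:+1/#.../###., H12:+1/#.../#.##
[###./#...] V move#2: V03:-1/####/#..#*
[####/#..#] H move#3: H11:+1/####/####*
[####/####] end (terminal -1, V#4); searched #.../#... to 8

value(#.../#..., H) = +1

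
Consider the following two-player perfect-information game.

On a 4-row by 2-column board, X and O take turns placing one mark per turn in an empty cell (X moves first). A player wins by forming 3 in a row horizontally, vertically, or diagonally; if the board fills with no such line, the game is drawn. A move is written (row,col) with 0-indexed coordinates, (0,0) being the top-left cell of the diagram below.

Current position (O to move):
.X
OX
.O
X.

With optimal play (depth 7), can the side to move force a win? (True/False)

O winning at [.X/OX/.O/X.]: False

p1 O@[.X/OX/.O/X.]: (0,0)[OX/OX/.O/X.]+0* (2,0)[.X/OX/OO/X.]+0 (3,1)[.X/OX/.O/XO]+0
p2 X@[OX/OX/.O/X.]: (2,0)[OX/OX/XO/X.]+0* (3,1)[OX/OX/.O/XX]-1
p3 O@[OX/OX/XO/X.]: (3,1)[OX/OX/XO/XO]+0*
p4 X@[OX/OX/XO/XO] terminal +0; root [.X/OX/.O/X.] d7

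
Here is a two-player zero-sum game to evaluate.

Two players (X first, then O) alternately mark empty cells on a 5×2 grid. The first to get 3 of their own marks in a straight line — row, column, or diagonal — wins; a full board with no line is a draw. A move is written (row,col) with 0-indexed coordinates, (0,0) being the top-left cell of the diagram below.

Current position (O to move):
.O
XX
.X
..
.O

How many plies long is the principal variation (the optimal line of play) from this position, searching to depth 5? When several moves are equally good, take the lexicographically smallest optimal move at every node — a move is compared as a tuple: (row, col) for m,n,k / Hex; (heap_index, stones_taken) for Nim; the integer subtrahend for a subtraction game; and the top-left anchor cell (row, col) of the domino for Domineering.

[.O/XX/.X/../.O] O move#1: (0,0):-1/OO/XX/.X/../.O*, (2,0):-1/.O/XX/OX/../.O, (3,0):-1/.O/XX/.X/O./.O, (3,1):-1/.O/XX/.X/.O/.O, (4,0):-1/.O/XX/.X/../OO
[OO/XX/.X/../.O] X move#2: (2,0):+1/OO/XX/XX/../.O*, (3,0):+1/OO/XX/.X/X./.O, (3,1):+1/OO/XX/.X/.X/.O, (4,0):+0/OO/XX/.X/../XO
[OO/XX/XX/../.O] O move#3: (3,0):-1/OO/XX/XX/O./.O*, (3,1):-1/OO/XX/XX/.O/.O, (4,0):-1/OO/XX/XX/../OO
[OO/XX/XX/O./.O] X move#4: (3,1):+1/OO/XX/XX/OX/.O*, (4,0):+0/OO/XX/XX/O./XO
[OO/XX/XX/OX/.O] end (terminal -1, O#5); searched .O/XX/.X/../.O to 5

PV length from [.O/XX/.X/../.O]: 4 plies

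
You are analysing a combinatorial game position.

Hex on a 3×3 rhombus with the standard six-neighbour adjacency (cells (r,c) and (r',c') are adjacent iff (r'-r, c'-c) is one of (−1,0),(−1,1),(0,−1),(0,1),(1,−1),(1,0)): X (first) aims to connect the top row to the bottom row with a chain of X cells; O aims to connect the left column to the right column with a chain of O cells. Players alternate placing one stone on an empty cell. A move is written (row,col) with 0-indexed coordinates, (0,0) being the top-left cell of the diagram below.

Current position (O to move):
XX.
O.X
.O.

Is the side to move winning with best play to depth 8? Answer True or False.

[XX./O.X/.O.] O move#1: (0,2):-1/XXO/O.X/.O., (1,1):+1/XX./OOX/.O.*, (2,0):-1/XX./O.X/OO., (2,2):+1/XX./O.X/.OO
[XX./OOX/.O.] X move#2: (0,2):-1/XXX/OOX/.O.*, (2,0):-1/XX./OOX/XO., (2,2):-1/XX./OOX/.OX
[XXX/OOX/.O.] O move#3: (2,0):-1/XXX/OOX/OO., (2,2):+1/XXX/OOX/.OO*
[XXX/OOX/.OO] end (terminal -1, X#4); searched XX./O.X/.O. to 8

O winning at [XX./O.X/.O.]: True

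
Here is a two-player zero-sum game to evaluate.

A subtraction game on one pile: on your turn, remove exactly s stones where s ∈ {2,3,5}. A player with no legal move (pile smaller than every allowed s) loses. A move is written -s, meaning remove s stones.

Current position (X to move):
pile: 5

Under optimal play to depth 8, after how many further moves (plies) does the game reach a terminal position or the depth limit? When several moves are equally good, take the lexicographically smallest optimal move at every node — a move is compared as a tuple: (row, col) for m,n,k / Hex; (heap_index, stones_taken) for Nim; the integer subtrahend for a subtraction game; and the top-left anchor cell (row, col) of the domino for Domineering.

[5] X move#1: -2:-1/3, -3:-1/2, -5:+1/0*
[0] end (terminal -1, O#2); searched 5 to 8

PV length from [5]: 1 ply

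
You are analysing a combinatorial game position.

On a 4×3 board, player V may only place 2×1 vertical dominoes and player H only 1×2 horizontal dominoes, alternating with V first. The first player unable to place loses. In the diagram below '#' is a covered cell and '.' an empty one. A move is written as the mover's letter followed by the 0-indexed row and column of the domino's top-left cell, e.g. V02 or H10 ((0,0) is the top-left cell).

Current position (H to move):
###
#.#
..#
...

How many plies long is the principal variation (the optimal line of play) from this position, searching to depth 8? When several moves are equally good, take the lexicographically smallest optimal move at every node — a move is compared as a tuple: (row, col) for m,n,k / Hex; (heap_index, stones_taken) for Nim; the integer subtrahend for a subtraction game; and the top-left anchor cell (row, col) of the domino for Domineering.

PV length from [###/#.#/..#/...]: 1 ply

p1 H@[###/#.#/..#/...]: H20[###/#.#/###/...]+1* H30[###/#.#/..#/##.]-1 H31[###/#.#/..#/.##]-1
p2 V@[###/#.#/###/...] terminal -1; root [###/#.#/..#/...] d8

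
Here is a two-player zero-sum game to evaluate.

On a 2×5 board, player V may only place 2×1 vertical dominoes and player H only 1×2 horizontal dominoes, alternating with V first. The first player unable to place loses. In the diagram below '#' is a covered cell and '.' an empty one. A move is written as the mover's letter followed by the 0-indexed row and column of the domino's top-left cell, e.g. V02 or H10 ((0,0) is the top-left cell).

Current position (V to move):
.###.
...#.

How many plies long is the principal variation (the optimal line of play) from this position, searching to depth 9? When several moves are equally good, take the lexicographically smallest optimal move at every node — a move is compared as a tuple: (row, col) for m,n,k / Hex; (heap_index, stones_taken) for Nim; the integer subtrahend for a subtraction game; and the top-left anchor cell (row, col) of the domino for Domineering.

PV length from [.###./...#.]: 3 plies

p1 V@[.###./...#.]: V00[####./#..#.]+1* V04[.####/...##]-1
p2 H@[####./#..#.]: H11[####./####.]-1*
p3 V@[####./####.]: V04[#####/#####]+1*
p4 H@[#####/#####] terminal -1; root [.###./...#.] d9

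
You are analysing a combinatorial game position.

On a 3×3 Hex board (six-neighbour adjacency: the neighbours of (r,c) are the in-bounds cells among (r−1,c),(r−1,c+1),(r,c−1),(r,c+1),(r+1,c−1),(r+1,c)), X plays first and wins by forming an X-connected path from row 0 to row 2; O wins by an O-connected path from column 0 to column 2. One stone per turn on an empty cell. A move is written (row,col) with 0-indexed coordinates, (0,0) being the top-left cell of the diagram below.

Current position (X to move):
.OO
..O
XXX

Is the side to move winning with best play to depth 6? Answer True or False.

ply 1, X at .OO/..O/XXX | (0,0)=-1→XOO/..O/XXX*; (1,0)=-1→.OO/X.O/XXX; (1,1)=-1→.OO/.XO/XXX
ply 2, O at XOO/..O/XXX | (1,0)=+1→XOO/O.O/XXX*; (1,1)=-1→XOO/.OO/XXX
ply 3: XOO/O.O/XXX is terminal -1 (X); from .OO/..O/XXX depth 6

X winning at [.OO/..O/XXX]: False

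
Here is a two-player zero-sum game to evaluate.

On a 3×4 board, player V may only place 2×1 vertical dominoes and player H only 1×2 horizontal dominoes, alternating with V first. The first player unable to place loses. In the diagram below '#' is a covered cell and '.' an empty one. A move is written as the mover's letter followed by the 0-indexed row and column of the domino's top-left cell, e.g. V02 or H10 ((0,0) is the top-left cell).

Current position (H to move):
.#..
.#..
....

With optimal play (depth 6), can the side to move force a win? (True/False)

p1 H@[.#../.#../....]: H02[.###/.#../....]-1 H12[.#../.###/....]+1* H20[.#../.#../##..]-1 H21[.#../.#../.##.]-1 H22[.#../.#../..##]-1
p2 V@[.#../.###/....]: V00[##../####/....]-1* V10[.#../####/#...]-1
p3 H@[##../####/....]: H02[####/####/....]+1* H20[##../####/##..]+1 H21[##../####/.##.]+1 H22[##../####/..##]+1
p4 V@[####/####/....] terminal -1; root [.#../.#../....] d6

H winning at [.#../.#../....]: True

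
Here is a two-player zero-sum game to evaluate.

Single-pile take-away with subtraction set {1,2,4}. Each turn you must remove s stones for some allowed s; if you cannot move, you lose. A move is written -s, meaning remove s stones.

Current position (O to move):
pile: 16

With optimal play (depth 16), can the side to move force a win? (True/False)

O winning at [16]: True

p1 O@[16]: -1[15]+1* -2[14]-1 -4[12]+1
p2 X@[15]: -1[14]-1* -2[13]-1 -4[11]-1
p3 O@[14]: -1[13]-1 -2[12]+1* -4[10]-1
p4 X@[12]: -1[11]-1* -2[10]-1 -4[8]-1
p5 O@[11]: -1[10]-1 -2[9]+1* -4[7]-1
p6 X@[9]: -1[8]-1* -2[7]-1 -4[5]-1
p7 O@[8]: -1[7]-1 -2[6]+1* -4[4]-1
p8 X@[6]: -1[5]-1* -2[4]-1 -4[2]-1
p9 O@[5]: -1[4]-1 -2[3]+1* -4[1]-1
p10 X@[3]: -1[2]-1* -2[1]-1
p11 O@[2]: -1[1]-1 -2[0]+1*
p12 X@[0] terminal -1; root [16] d16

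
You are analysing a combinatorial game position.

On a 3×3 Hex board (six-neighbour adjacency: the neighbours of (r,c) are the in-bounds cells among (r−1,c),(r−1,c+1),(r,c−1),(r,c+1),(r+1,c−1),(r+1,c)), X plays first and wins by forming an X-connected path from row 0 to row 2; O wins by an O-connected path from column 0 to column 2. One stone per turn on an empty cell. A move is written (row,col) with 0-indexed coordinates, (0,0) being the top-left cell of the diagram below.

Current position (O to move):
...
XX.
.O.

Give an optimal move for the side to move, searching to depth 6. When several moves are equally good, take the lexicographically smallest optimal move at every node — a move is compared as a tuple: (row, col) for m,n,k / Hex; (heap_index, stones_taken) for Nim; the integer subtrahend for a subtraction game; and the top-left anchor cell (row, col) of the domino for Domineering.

O's best at [.../XX./.O.]: (2,0)

ply 1, O at .../XX./.O. | (0,0)=-1→O../XX./.O.; (0,1)=-1→.O./XX./.O.; (0,2)=-1→..O/XX./.O.; (1,2)=-1→.../XXO/.O.; (2,0)=+1→.../XX./OO.*; (2,2)=-1→.../XX./.OO
ply 2, X at .../XX./OO. | (0,0)=-1→X../XX./OO.*; (0,1)=-1→.X./XX./OO.; (0,2)=-1→..X/XX./OO.; (1,2)=-1→.../XXX/OO.; (2,2)=-1→.../XX./OOX
ply 3, O at X../XX./OO. | (0,1)=+1→XO./XX./OO.*; (0,2)=+1→X.O/XX./OO.; (1,2)=+1→X../XXO/OO.; (2,2)=+1→X../XX./OOO
ply 4, X at XO./XX./OO. | (0,2)=-1→XOX/XX./OO.*; (1,2)=-1→XO./XXX/OO.; (2,2)=-1→XO./XX./OOX
ply 5, O at XOX/XX./OO. | (1,2)=+1→XOX/XXO/OO.*; (2,2)=+1→XOX/XX./OOO
ply 6: XOX/XXO/OO. is terminal -1 (X); from .../XX./.O. depth 6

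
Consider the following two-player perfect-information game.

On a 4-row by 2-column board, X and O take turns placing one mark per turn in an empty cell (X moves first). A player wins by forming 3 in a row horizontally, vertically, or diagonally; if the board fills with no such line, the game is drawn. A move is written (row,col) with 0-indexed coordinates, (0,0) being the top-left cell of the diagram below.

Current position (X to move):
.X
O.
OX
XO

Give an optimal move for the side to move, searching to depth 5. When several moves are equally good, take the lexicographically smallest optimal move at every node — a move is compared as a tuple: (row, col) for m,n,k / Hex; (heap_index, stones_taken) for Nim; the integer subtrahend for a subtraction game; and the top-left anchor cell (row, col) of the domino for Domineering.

X's best at [.X/O./OX/XO]: (1,1)

p1 X@[.X/O./OX/XO]: (0,0)[XX/O./OX/XO]+0 (1,1)[.X/OX/OX/XO]+1*
p2 O@[.X/OX/OX/XO] terminal -1; root [.X/O./OX/XO] d5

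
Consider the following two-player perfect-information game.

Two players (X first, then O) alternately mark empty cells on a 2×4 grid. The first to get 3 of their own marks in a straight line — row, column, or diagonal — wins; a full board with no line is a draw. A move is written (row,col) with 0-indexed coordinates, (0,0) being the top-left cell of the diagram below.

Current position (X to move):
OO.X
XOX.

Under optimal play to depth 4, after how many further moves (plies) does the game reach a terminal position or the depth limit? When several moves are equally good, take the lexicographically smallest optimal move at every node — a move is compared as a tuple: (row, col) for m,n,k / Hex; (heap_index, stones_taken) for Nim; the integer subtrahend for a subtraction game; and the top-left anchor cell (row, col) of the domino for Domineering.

ply 1, X at OO.X/XOX. | (0,2)=+0→OOXX/XOX.*; (1,3)=-1→OO.X/XOXX
ply 2, O at OOXX/XOX. | (1,3)=+0→OOXX/XOXO*
ply 3: OOXX/XOXO is terminal +0 (X); from OO.X/XOX. depth 4

PV length from [OO.X/XOX.]: 2 plies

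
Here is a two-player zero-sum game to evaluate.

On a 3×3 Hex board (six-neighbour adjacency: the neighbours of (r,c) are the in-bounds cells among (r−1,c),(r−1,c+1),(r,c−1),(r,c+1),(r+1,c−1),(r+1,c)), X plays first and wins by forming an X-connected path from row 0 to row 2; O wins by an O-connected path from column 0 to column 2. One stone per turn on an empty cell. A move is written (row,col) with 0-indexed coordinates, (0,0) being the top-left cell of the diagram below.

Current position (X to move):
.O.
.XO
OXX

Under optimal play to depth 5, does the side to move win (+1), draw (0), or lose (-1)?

[.O./.XO/OXX] X move#1: (0,0):+1/XO./.XO/OXX*, (0,2):+1/.OX/.XO/OXX, (1,0):+1/.O./XXO/OXX
[XO./.XO/OXX] O move#2: (0,2):-1/XOO/.XO/OXX*, (1,0):-1/XO./OXO/OXX
[XOO/.XO/OXX] X move#3: (1,0):+1/XOO/XXO/OXX*
[XOO/XXO/OXX] end (terminal -1, O#4); searched .O./.XO/OXX to 5

value(.O./.XO/OXX, X) = +1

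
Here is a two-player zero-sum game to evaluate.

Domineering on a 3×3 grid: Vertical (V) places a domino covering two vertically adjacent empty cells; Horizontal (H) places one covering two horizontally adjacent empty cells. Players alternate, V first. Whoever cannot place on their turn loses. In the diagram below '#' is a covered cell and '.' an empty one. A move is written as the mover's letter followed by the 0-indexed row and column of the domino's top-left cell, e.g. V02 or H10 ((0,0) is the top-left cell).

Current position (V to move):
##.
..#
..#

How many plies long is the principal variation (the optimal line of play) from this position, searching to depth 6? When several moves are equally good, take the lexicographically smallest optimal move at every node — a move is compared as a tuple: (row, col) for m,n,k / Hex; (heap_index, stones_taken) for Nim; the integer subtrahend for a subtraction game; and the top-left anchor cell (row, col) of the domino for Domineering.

PV length from [##./..#/..#]: 1 ply

[##./..#/..#] V move#1: V10:+1/##./#.#/#.#*, V11:+1/##./.##/.##
[##./#.#/#.#] end (terminal -1, H#2); searched ##./..#/..# to 6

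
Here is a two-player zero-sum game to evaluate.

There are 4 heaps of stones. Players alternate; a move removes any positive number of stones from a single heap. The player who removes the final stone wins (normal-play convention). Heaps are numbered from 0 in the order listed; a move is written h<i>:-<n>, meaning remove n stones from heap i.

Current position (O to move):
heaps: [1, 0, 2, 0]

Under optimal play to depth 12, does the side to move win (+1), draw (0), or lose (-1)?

value((1,0,2,0), O) = +1

ply 1, O at (1,0,2,0) | h0:-1=-1→(0,0,2,0); h2:-1=+1→(1,0,1,0)*; h2:-2=-1→(1,0,0,0)
ply 2, X at (1,0,1,0) | h0:-1=-1→(0,0,1,0)*; h2:-1=-1→(1,0,0,0)
ply 3, O at (0,0,1,0) | h2:-1=+1→(0,0,0,0)*
ply 4: (0,0,0,0) is terminal -1 (X); from (1,0,2,0) depth 12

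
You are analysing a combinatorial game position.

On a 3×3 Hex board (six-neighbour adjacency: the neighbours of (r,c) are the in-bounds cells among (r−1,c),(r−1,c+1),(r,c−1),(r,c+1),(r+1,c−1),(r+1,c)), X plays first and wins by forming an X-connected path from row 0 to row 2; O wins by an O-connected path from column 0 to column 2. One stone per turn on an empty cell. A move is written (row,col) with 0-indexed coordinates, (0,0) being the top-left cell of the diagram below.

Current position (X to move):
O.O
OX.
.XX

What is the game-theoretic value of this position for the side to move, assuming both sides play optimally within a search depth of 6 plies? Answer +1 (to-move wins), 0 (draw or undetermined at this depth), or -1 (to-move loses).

value(O.O/OX./.XX, X) = +1

ply 1, X at O.O/OX./.XX | (0,1)=+1→OXO/OX./.XX*; (1,2)=-1→O.O/OXX/.XX; (2,0)=-1→O.O/OX./XXX
ply 2: OXO/OX./.XX is terminal -1 (O); from O.O/OX./.XX depth 6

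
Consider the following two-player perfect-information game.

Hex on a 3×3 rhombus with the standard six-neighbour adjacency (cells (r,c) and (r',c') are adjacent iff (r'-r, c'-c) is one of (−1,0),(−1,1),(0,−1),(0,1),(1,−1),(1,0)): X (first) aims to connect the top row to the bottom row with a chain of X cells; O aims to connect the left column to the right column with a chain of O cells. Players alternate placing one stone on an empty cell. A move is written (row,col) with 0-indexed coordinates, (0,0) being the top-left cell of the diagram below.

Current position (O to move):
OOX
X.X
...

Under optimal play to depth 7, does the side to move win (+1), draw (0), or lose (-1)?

[OOX/X.X/...] O move#1: (1,1):-1/OOX/XOX/...*, (2,0):-1/OOX/X.X/O.., (2,1):-1/OOX/X.X/.O., (2,2):-1/OOX/X.X/..O
[OOX/XOX/...] X move#2: (2,0):+1/OOX/XOX/X..*, (2,1):+1/OOX/XOX/.X., (2,2):+1/OOX/XOX/..X
[OOX/XOX/X..] O move#3: (2,1):-1/OOX/XOX/XO.*, (2,2):-1/OOX/XOX/X.O
[OOX/XOX/XO.] X move#4: (2,2):+1/OOX/XOX/XOX*
[OOX/XOX/XOX] end (terminal -1, O#5); searched OOX/X.X/... to 7

value(OOX/X.X/..., O) = -1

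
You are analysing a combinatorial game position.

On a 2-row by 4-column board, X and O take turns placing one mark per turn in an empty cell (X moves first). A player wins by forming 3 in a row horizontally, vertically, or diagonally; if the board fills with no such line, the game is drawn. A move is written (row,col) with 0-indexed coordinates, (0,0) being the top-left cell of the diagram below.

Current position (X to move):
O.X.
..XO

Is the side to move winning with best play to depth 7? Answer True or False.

[O.X./..XO] X move#1: (0,1):+0/OXX./..XO*, (0,3):+0/O.XX/..XO, (1,0):+0/O.X./X.XO, (1,1):+0/O.X./.XXO
[OXX./..XO] O move#2: (0,3):+0/OXXO/..XO*, (1,0):-1/OXX./O.XO, (1,1):-1/OXX./.OXO
[OXXO/..XO] X move#3: (1,0):+0/OXXO/X.XO*, (1,1):+0/OXXO/.XXO
[OXXO/X.XO] O move#4: (1,1):+0/OXXO/XOXO*
[OXXO/XOXO] end (terminal +0, X#5); searched O.X./..XO to 7

X winning at [O.X./..XO]: False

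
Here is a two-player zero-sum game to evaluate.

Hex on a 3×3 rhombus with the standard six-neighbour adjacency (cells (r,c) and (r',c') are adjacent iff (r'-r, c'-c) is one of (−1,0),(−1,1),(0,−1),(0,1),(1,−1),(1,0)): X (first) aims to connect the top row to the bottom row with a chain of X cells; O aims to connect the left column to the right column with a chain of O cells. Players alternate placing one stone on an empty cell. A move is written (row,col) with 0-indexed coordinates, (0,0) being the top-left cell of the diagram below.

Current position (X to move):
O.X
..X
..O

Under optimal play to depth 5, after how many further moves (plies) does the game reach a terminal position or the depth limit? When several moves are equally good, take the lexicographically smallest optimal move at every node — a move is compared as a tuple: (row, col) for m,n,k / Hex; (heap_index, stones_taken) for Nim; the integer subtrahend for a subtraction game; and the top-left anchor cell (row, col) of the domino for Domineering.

[O.X/..X/..O] X move#1: (0,1):+1/OXX/..X/..O*, (1,0):+1/O.X/X.X/..O, (1,1):+1/O.X/.XX/..O, (2,0):+1/O.X/..X/X.O, (2,1):+1/O.X/..X/.XO
[OXX/..X/..O] O move#2: (1,0):-1/OXX/O.X/..O*, (1,1):-1/OXX/.OX/..O, (2,0):-1/OXX/..X/O.O, (2,1):-1/OXX/..X/.OO
[OXX/O.X/..O] X move#3: (1,1):+1/OXX/OXX/..O*, (2,0):+1/OXX/O.X/X.O, (2,1):+1/OXX/O.X/.XO
[OXX/OXX/..O] O move#4: (2,0):-1/OXX/OXX/O.O*, (2,1):-1/OXX/OXX/.OO
[OXX/OXX/O.O] X move#5: (2,1):+1/OXX/OXX/OXO*
[OXX/OXX/OXO] end (terminal -1, O#6); searched O.X/..X/..O to 5

PV length from [O.X/..X/..O]: 5 plies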